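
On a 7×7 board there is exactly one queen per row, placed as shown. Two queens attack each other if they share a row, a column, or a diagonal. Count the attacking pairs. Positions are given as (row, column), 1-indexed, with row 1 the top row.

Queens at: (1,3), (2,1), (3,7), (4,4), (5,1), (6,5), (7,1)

5

Same column: (2,1)–(5,1) (column 1); (2,1)–(7,1) (column 1); (5,1)–(7,1) (column 1).
Same diagonal: (2,1)–(6,5) (|2−6| = |1−5| = 4); (4,4)–(7,1) (|4−7| = |4−1| = 3).
Total attacking pairs: 5.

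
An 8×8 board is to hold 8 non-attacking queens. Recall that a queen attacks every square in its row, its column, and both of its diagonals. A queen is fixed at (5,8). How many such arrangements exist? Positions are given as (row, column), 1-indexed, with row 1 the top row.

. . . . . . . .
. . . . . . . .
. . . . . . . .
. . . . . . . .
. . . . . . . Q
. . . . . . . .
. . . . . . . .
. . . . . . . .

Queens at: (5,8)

Branch on row 1: col 1 → 1; col 2 → 1; col 3 → 4; col 5 → 5; col 6 → 4; col 7 → 3.
Sum: 1 + 1 + 4 + 5 + 4 + 3 = 18.

18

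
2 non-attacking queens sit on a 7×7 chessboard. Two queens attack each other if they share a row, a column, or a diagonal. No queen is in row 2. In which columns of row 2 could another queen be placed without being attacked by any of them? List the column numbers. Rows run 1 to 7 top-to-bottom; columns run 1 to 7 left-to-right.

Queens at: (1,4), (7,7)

columns 1, 6

(1,4) attacks row 2 at column 4 and diagonals 3, 5.
(7,7) attacks row 2 at column 7 and diagonals 2.
Attacked columns: {2, 3, 4, 5, 7}. Safe: {1, 6}.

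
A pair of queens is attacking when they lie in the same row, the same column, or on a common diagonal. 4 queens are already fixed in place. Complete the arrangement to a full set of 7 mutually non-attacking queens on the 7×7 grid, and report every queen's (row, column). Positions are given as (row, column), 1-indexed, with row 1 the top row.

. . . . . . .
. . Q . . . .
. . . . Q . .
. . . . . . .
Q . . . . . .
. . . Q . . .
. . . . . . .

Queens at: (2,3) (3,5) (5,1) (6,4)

Row 1: attacked by (2,3)→{2,3,4}; (3,5)→{3,5,7}; (5,1)→{1,5}; (6,4)→{4}. Safe: 6. Place at column 6.
Row 4: attacked by (1,6)→{3,6}; (2,3)→{1,3,5}; (3,5)→{4,5,6}; (5,1)→{1,2}; (6,4)→{2,4,6}. Safe: 7. Place at column 7.
Row 7: attacked by (1,6)→{6}; (2,3)→{3}; (3,5)→{1,5}; (4,7)→{4,7}; (5,1)→{1,3}; (6,4)→{3,4,5}. Safe: 2. Place at column 2.
Columns [6, 3, 5, 7, 1, 4, 2], r−c [-5, -1, -2, -3, 4, 2, 5], r+c [7, 5, 8, 11, 6, 10, 9] are all distinct, so no two queens attack.

(1,6) (2,3) (3,5) (4,7) (5,1) (6,4) (7,2)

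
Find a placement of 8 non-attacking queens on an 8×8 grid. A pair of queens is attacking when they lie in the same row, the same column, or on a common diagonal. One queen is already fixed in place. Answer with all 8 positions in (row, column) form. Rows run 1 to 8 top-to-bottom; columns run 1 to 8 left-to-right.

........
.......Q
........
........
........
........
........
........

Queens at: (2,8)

(1,3) (2,8) (3,4) (4,7) (5,1) (6,6) (7,2) (8,5)

Row 1: attacked by (2,8)→{7,8}. Safe: 1, 2, 3, 4, 5, 6. Place at column 3.
Row 3: attacked by (1,3)→{1,3,5}; (2,8)→{7,8}. Safe: 2, 4, 6. Place at column 4.
Row 4: attacked by (1,3)→{3,6}; (2,8)→{6,8}; (3,4)→{3,4,5}. Safe: 1, 2, 7. Place at column 7.
Row 5: attacked by (1,3)→{3,7}; (2,8)→{5,8}; (3,4)→{2,4,6}; (4,7)→{6,7,8}. Safe: 1. Place at column 1.
Row 6: attacked by (1,3)→{3,8}; (2,8)→{4,8}; (3,4)→{1,4,7}; (4,7)→{5,7}; (5,1)→{1,2}. Safe: 6. Place at column 6.
Row 7: attacked by (1,3)→{3}; (2,8)→{3,8}; (3,4)→{4,8}; (4,7)→{4,7}; (5,1)→{1,3}; (6,6)→{5,6,7}. Safe: 2. Place at column 2.
Row 8: attacked by (1,3)→{3}; (2,8)→{2,8}; (3,4)→{4}; (4,7)→{3,7}; (5,1)→{1,4}; (6,6)→{4,6,8}; (7,2)→{1,2,3}. Safe: 5. Place at column 5.
Columns [3, 8, 4, 7, 1, 6, 2, 5], r−c [-2, -6, -1, -3, 4, 0, 5, 3], r+c [4, 10, 7, 11, 6, 12, 9, 13] are all distinct, so no two queens attack.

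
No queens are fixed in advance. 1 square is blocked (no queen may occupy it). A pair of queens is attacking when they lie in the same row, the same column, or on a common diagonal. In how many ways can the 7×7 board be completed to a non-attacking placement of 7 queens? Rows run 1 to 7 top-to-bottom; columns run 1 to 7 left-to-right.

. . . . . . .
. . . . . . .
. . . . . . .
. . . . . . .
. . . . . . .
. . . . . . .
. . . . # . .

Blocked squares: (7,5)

34

Branch on row 1: col 1 → 3; col 2 → 6; col 3 → 4; col 4 → 5; col 5 → 6; col 6 → 7; col 7 → 3.
Sum: 3 + 6 + 4 + 5 + 6 + 7 + 3 = 34.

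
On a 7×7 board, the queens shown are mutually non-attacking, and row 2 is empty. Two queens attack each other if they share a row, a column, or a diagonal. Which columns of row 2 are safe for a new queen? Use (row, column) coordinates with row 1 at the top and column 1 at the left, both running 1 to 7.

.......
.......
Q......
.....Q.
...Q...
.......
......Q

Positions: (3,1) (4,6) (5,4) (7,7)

(3,1) attacks row 2 at column 1 and diagonals 2.
(4,6) attacks row 2 at column 6 and diagonals 4.
(5,4) attacks row 2 at column 4 and diagonals 1, 7.
(7,7) attacks row 2 at column 7 and diagonals 2.
Attacked columns: {1, 2, 4, 6, 7}. Safe: {3, 5}.

columns 3, 5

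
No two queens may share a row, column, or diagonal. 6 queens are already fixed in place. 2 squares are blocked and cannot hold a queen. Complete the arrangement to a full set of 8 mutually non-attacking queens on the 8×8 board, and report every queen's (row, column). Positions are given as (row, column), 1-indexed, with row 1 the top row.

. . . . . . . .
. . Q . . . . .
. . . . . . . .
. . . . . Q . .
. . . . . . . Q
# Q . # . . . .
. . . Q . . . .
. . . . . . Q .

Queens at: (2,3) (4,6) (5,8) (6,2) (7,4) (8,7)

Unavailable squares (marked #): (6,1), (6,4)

(1,5) (2,3) (3,1) (4,6) (5,8) (6,2) (7,4) (8,7)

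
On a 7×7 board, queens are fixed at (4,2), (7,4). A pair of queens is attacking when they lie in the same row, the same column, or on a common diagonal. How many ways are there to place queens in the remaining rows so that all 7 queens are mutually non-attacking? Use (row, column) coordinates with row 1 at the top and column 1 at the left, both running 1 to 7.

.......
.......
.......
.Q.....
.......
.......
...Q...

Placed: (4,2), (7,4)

2

Branch on row 1: col 1 → 0; col 3 → 1; col 6 → 0; col 7 → 1.
Sum: 0 + 1 + 0 + 1 = 2.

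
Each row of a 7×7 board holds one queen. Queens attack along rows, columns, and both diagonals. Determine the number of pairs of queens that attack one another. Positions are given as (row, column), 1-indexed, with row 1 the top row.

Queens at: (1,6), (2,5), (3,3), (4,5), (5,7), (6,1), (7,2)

6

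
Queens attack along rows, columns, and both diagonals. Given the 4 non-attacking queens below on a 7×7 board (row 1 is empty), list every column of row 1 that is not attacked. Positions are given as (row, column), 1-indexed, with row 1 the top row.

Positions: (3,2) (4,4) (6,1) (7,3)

(3,2) attacks row 1 at column 2 and diagonals 4.
(4,4) attacks row 1 at column 4 and diagonals 1, 7.
(6,1) attacks row 1 at column 1 and diagonals 6.
(7,3) attacks row 1 at column 3.
Attacked columns: {1, 2, 3, 4, 6, 7}. Safe: {5}.

columns 5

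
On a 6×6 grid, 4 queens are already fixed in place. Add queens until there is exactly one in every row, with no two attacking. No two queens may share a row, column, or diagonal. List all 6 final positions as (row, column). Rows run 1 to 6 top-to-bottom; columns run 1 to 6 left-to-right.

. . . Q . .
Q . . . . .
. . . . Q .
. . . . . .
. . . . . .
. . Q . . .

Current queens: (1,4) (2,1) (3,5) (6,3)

(1,4) (2,1) (3,5) (4,2) (5,6) (6,3)

Row 4: attacked by (1,4)→{1,4}; (2,1)→{1,3}; (3,5)→{4,5,6}; (6,3)→{1,3,5}. Safe: 2. Place at column 2.
Row 5: attacked by (1,4)→{4}; (2,1)→{1,4}; (3,5)→{3,5}; (4,2)→{1,2,3}; (6,3)→{2,3,4}. Safe: 6. Place at column 6.
Columns [4, 1, 5, 2, 6, 3], r−c [-3, 1, -2, 2, -1, 3], r+c [5, 3, 8, 6, 11, 9] are all distinct, so no two queens attack.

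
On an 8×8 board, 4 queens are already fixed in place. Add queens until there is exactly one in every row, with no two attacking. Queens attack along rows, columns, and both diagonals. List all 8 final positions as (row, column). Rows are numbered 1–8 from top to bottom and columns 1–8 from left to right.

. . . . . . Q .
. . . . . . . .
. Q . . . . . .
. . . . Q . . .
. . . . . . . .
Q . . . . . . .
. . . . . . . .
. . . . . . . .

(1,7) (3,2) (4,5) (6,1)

(1,7) (2,4) (3,2) (4,5) (5,8) (6,1) (7,3) (8,6)

Row 2: attacked by (1,7)→{6,7,8}; (3,2)→{1,2,3}; (4,5)→{3,5,7}; (6,1)→{1,5}. Safe: 4. Place at column 4.
Row 5: attacked by (1,7)→{3,7}; (2,4)→{1,4,7}; (3,2)→{2,4}; (4,5)→{4,5,6}; (6,1)→{1,2}. Safe: 8. Place at column 8.
Row 7: attacked by (1,7)→{1,7}; (2,4)→{4}; (3,2)→{2,6}; (4,5)→{2,5,8}; (5,8)→{6,8}; (6,1)→{1,2}. Safe: 3. Place at column 3.
Row 8: attacked by (1,7)→{7}; (2,4)→{4}; (3,2)→{2,7}; (4,5)→{1,5}; (5,8)→{5,8}; (6,1)→{1,3}; (7,3)→{2,3,4}. Safe: 6. Place at column 6.
Columns [7, 4, 2, 5, 8, 1, 3, 6], r−c [-6, -2, 1, -1, -3, 5, 4, 2], r+c [8, 6, 5, 9, 13, 7, 10, 14] are all distinct, so no two queens attack.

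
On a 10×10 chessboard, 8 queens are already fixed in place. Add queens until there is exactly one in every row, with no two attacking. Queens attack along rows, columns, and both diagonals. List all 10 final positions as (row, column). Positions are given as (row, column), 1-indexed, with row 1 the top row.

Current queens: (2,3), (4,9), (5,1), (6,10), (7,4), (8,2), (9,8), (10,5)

Row 1: attacked by (2,3)→{2,3,4}; (4,9)→{6,9}; (5,1)→{1,5}; (6,10)→{5,10}; (7,4)→{4,10}; (8,2)→{2,9}; (9,8)→{8}; (10,5)→{5}. Safe: 7. Place at column 7.
Row 3: attacked by (1,7)→{5,7,9}; (2,3)→{2,3,4}; (4,9)→{8,9,10}; (5,1)→{1,3}; (6,10)→{7,10}; (7,4)→{4,8}; (8,2)→{2,7}; (9,8)→{2,8}; (10,5)→{5}. Safe: 6. Place at column 6.
Columns [7, 3, 6, 9, 1, 10, 4, 2, 8, 5], r−c [-6, -1, -3, -5, 4, -4, 3, 6, 1, 5], r+c [8, 5, 9, 13, 6, 16, 11, 10, 17, 15] are all distinct, so no two queens attack.

(1,7) (2,3) (3,6) (4,9) (5,1) (6,10) (7,4) (8,2) (9,8) (10,5)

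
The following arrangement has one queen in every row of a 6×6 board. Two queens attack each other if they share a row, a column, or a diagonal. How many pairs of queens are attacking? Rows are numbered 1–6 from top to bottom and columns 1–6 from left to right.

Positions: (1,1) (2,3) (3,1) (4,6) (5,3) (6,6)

Same column: (1,1)–(3,1) (column 1); (2,3)–(5,3) (column 3); (4,6)–(6,6) (column 6).
Same diagonal: (1,1)–(6,6) (|1−6| = |1−6| = 5); (3,1)–(5,3) (|3−5| = |1−3| = 2).
Total attacking pairs: 5.

5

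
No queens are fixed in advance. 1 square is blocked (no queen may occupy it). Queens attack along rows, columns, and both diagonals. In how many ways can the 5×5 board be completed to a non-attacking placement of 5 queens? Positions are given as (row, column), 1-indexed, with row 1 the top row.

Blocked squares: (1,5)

Branch on row 1: col 1 → 2; col 2 → 2; col 3 → 2; col 4 → 2.
Sum: 2 + 2 + 2 + 2 = 8.

8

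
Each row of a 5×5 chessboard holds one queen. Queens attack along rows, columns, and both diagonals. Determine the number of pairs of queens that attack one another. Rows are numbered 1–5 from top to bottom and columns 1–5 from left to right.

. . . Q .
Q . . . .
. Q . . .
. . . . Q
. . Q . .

Same diagonal: (1,4)–(3,2) (|1−3| = |4−2| = 2); (2,1)–(3,2) (|2−3| = |1−2| = 1).
Total attacking pairs: 2.

2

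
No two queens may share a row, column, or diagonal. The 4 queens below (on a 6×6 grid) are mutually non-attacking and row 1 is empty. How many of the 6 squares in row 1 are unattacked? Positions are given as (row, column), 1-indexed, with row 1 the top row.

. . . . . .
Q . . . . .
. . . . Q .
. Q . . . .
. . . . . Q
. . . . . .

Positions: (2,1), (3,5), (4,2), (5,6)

1

(2,1) attacks row 1 at column 1 and diagonals 2.
(3,5) attacks row 1 at column 5 and diagonals 3.
(4,2) attacks row 1 at column 2 and diagonals 5.
(5,6) attacks row 1 at column 6 and diagonals 2.
Attacked columns: {1, 2, 3, 5, 6}. Safe: {4}.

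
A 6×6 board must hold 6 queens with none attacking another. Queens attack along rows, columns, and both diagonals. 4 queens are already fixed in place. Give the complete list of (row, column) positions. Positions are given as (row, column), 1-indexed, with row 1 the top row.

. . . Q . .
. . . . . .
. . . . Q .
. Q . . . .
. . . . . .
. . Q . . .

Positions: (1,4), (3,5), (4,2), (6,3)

Row 2: attacked by (1,4)→{3,4,5}; (3,5)→{4,5,6}; (4,2)→{2,4}; (6,3)→{3}. Safe: 1. Place at column 1.
Row 5: attacked by (1,4)→{4}; (2,1)→{1,4}; (3,5)→{3,5}; (4,2)→{1,2,3}; (6,3)→{2,3,4}. Safe: 6. Place at column 6.
Columns [4, 1, 5, 2, 6, 3], r−c [-3, 1, -2, 2, -1, 3], r+c [5, 3, 8, 6, 11, 9] are all distinct, so no two queens attack.

(1,4) (2,1) (3,5) (4,2) (5,6) (6,3)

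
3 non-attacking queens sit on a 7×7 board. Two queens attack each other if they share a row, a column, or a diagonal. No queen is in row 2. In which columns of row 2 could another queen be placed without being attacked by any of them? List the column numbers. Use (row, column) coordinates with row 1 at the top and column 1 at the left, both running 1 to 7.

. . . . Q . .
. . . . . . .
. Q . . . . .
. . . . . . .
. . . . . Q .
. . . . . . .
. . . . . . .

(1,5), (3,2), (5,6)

columns 7

(1,5) attacks row 2 at column 5 and diagonals 4, 6.
(3,2) attacks row 2 at column 2 and diagonals 1, 3.
(5,6) attacks row 2 at column 6 and diagonals 3.
Attacked columns: {1, 2, 3, 4, 5, 6}. Safe: {7}.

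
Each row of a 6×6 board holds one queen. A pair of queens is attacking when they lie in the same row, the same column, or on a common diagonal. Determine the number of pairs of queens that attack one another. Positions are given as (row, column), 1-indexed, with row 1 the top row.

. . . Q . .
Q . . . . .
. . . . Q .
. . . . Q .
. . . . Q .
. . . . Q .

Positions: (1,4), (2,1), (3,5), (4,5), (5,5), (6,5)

7

Same column: (3,5)–(4,5) (column 5); (3,5)–(5,5) (column 5); (3,5)–(6,5) (column 5); (4,5)–(5,5) (column 5); (4,5)–(6,5) (column 5); (5,5)–(6,5) (column 5).
Same diagonal: (2,1)–(6,5) (|2−6| = |1−5| = 4).
Total attacking pairs: 7.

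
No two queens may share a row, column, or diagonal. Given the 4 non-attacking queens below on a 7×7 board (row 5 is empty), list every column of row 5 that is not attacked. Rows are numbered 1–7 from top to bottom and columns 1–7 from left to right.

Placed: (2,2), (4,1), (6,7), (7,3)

columns 4

(2,2) attacks row 5 at column 2 and diagonals 5.
(4,1) attacks row 5 at column 1 and diagonals 2.
(6,7) attacks row 5 at column 7 and diagonals 6.
(7,3) attacks row 5 at column 3 and diagonals 1, 5.
Attacked columns: {1, 2, 3, 5, 6, 7}. Safe: {4}.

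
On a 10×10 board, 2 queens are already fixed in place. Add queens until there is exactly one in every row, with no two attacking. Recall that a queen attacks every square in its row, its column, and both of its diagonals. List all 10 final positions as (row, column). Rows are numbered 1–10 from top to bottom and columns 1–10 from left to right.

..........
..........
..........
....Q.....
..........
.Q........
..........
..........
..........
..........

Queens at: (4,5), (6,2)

Row 1: attacked by (4,5)→{2,5,8}; (6,2)→{2,7}. Safe: 1, 3, 4, 6, 9, 10. Place at column 1.
Row 2: attacked by (1,1)→{1,2}; (4,5)→{3,5,7}; (6,2)→{2,6}. Safe: 4, 8, 9, 10. Place at column 10.
Row 3: attacked by (1,1)→{1,3}; (2,10)→{9,10}; (4,5)→{4,5,6}; (6,2)→{2,5}. Safe: 7, 8. Place at column 7.
Row 5: attacked by (1,1)→{1,5}; (2,10)→{7,10}; (3,7)→{5,7,9}; (4,5)→{4,5,6}; (6,2)→{1,2,3}. Safe: 8. Place at column 8.
Row 7: attacked by (1,1)→{1,7}; (2,10)→{5,10}; (3,7)→{3,7}; (4,5)→{2,5,8}; (5,8)→{6,8,10}; (6,2)→{1,2,3}. Safe: 4, 9. Place at column 9.
Row 8: attacked by (1,1)→{1,8}; (2,10)→{4,10}; (3,7)→{2,7}; (4,5)→{1,5,9}; (5,8)→{5,8}; (6,2)→{2,4}; (7,9)→{8,9,10}. Safe: 3, 6. Place at column 3.
Row 9: attacked by (1,1)→{1,9}; (2,10)→{3,10}; (3,7)→{1,7}; (4,5)→{5,10}; (5,8)→{4,8}; (6,2)→{2,5}; (7,9)→{7,9}; (8,3)→{2,3,4}. Safe: 6. Place at column 6.
Row 10: attacked by (1,1)→{1,10}; (2,10)→{2,10}; (3,7)→{7}; (4,5)→{5}; (5,8)→{3,8}; (6,2)→{2,6}; (7,9)→{6,9}; (8,3)→{1,3,5}; (9,6)→{5,6,7}. Safe: 4. Place at column 4.
Columns [1, 10, 7, 5, 8, 2, 9, 3, 6, 4], r−c [0, -8, -4, -1, -3, 4, -2, 5, 3, 6], r+c [2, 12, 10, 9, 13, 8, 16, 11, 15, 14] are all distinct, so no two queens attack.

(1,1) (2,10) (3,7) (4,5) (5,8) (6,2) (7,9) (8,3) (9,6) (10,4)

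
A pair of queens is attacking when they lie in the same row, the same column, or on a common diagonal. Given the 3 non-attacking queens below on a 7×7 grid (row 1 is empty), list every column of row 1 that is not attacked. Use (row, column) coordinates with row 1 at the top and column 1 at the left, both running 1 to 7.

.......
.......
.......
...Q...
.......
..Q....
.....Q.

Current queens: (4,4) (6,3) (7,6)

columns 2, 5

(4,4) attacks row 1 at column 4 and diagonals 1, 7.
(6,3) attacks row 1 at column 3.
(7,6) attacks row 1 at column 6.
Attacked columns: {1, 3, 4, 6, 7}. Safe: {2, 5}.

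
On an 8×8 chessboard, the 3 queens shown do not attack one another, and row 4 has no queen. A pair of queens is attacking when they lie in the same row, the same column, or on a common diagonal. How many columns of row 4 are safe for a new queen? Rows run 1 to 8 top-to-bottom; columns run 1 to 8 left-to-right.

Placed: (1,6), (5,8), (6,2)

2

(1,6) attacks row 4 at column 6 and diagonals 3.
(5,8) attacks row 4 at column 8 and diagonals 7.
(6,2) attacks row 4 at column 2 and diagonals 4.
Attacked columns: {2, 3, 4, 6, 7, 8}. Safe: {1, 5}.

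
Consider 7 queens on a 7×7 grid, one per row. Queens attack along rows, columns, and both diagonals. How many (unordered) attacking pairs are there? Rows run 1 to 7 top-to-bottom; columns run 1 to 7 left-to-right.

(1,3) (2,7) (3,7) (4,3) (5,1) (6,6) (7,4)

Same column: (1,3)–(4,3) (column 3); (2,7)–(3,7) (column 7).
Total attacking pairs: 2.

2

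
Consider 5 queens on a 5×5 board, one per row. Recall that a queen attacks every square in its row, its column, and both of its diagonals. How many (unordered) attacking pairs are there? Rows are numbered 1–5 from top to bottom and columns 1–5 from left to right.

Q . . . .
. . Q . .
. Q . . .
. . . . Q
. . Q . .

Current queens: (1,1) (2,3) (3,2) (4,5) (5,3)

Same column: (2,3)–(5,3) (column 3).
Same diagonal: (2,3)–(3,2) (|2−3| = |3−2| = 1); (2,3)–(4,5) (|2−4| = |3−5| = 2).
Total attacking pairs: 3.

3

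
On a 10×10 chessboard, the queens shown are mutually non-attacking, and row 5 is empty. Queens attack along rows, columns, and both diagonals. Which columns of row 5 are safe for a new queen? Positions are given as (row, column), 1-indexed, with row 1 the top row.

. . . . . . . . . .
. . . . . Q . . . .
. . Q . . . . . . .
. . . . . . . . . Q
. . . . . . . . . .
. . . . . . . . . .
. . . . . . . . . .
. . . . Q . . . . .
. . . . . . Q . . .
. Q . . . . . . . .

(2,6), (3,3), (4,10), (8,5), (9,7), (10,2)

(2,6) attacks row 5 at column 6 and diagonals 3, 9.
(3,3) attacks row 5 at column 3 and diagonals 1, 5.
(4,10) attacks row 5 at column 10 and diagonals 9.
(8,5) attacks row 5 at column 5 and diagonals 2, 8.
(9,7) attacks row 5 at column 7 and diagonals 3.
(10,2) attacks row 5 at column 2 and diagonals 7.
Attacked columns: {1, 2, 3, 5, 6, 7, 8, 9, 10}. Safe: {4}.

columns 4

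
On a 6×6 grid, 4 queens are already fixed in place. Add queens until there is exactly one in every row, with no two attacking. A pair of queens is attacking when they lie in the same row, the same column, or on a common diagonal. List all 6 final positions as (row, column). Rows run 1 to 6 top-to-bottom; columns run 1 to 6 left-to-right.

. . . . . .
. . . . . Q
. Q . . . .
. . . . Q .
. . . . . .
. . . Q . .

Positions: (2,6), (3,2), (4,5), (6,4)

(1,3) (2,6) (3,2) (4,5) (5,1) (6,4)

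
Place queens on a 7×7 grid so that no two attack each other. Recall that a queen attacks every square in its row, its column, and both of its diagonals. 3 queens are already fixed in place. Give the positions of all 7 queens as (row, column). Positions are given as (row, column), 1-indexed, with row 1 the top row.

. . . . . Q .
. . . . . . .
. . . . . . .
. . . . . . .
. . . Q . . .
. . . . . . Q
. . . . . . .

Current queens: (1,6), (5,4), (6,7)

(1,6) (2,2) (3,5) (4,1) (5,4) (6,7) (7,3)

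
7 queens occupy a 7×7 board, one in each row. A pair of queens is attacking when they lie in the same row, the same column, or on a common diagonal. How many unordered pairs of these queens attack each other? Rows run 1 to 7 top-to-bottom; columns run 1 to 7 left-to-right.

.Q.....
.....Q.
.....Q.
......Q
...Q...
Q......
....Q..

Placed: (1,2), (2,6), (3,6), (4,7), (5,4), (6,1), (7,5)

3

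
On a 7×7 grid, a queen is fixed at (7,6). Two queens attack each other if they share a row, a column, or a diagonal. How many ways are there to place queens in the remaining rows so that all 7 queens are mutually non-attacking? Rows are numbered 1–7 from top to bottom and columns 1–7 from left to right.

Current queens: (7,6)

Branch on row 1: col 1 → 1; col 2 → 4; col 3 → 1; col 4 → 1; col 5 → 0; col 7 → 0.
Sum: 1 + 4 + 1 + 1 + 0 + 0 = 7.

7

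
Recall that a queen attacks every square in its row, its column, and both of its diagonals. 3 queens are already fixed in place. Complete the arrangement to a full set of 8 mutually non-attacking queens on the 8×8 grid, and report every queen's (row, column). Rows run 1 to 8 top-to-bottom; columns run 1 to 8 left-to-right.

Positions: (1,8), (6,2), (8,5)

Row 2: attacked by (1,8)→{7,8}; (6,2)→{2,6}; (8,5)→{5}. Safe: 1, 3, 4. Place at column 4.
Row 3: attacked by (1,8)→{6,8}; (2,4)→{3,4,5}; (6,2)→{2,5}; (8,5)→{5}. Safe: 1, 7. Place at column 1.
Row 4: attacked by (1,8)→{5,8}; (2,4)→{2,4,6}; (3,1)→{1,2}; (6,2)→{2,4}; (8,5)→{1,5}. Safe: 3, 7. Place at column 3.
Row 5: attacked by (1,8)→{4,8}; (2,4)→{1,4,7}; (3,1)→{1,3}; (4,3)→{2,3,4}; (6,2)→{1,2,3}; (8,5)→{2,5,8}. Safe: 6. Place at column 6.
Row 7: attacked by (1,8)→{2,8}; (2,4)→{4}; (3,1)→{1,5}; (4,3)→{3,6}; (5,6)→{4,6,8}; (6,2)→{1,2,3}; (8,5)→{4,5,6}. Safe: 7. Place at column 7.
Columns [8, 4, 1, 3, 6, 2, 7, 5], r−c [-7, -2, 2, 1, -1, 4, 0, 3], r+c [9, 6, 4, 7, 11, 8, 14, 13] are all distinct, so no two queens attack.

(1,8) (2,4) (3,1) (4,3) (5,6) (6,2) (7,7) (8,5)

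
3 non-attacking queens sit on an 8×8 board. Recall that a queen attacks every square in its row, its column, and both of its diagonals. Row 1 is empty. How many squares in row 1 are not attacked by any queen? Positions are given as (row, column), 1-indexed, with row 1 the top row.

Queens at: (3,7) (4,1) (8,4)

4

(3,7) attacks row 1 at column 7 and diagonals 5.
(4,1) attacks row 1 at column 1 and diagonals 4.
(8,4) attacks row 1 at column 4.
Attacked columns: {1, 4, 5, 7}. Safe: {2, 3, 6, 8}.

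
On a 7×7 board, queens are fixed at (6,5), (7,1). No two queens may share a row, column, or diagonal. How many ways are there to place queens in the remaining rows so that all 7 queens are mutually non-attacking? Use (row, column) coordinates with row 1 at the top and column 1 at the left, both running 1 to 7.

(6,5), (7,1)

1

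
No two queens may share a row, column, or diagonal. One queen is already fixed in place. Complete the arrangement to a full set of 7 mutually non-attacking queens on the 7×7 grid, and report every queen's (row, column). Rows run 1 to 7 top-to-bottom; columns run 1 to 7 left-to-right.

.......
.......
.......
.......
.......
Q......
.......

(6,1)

(1,4) (2,2) (3,7) (4,5) (5,3) (6,1) (7,6)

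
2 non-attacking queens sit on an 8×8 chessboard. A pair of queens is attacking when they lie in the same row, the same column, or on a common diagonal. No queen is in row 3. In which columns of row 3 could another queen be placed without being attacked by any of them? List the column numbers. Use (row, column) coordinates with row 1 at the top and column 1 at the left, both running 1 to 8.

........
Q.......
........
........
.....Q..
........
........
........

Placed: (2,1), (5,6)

columns 3, 5, 7

(2,1) attacks row 3 at column 1 and diagonals 2.
(5,6) attacks row 3 at column 6 and diagonals 4, 8.
Attacked columns: {1, 2, 4, 6, 8}. Safe: {3, 5, 7}.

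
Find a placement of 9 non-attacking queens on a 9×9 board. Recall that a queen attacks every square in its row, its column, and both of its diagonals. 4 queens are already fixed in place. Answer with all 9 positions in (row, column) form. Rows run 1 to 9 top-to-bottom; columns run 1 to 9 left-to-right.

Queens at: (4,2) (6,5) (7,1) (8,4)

(1,6) (2,3) (3,7) (4,2) (5,8) (6,5) (7,1) (8,4) (9,9)

Row 1: attacked by (4,2)→{2,5}; (6,5)→{5}; (7,1)→{1,7}; (8,4)→{4}. Safe: 3, 6, 8, 9. Place at column 6.
Row 2: attacked by (1,6)→{5,6,7}; (4,2)→{2,4}; (6,5)→{1,5,9}; (7,1)→{1,6}; (8,4)→{4}. Safe: 3, 8. Place at column 3.
Row 3: attacked by (1,6)→{4,6,8}; (2,3)→{2,3,4}; (4,2)→{1,2,3}; (6,5)→{2,5,8}; (7,1)→{1,5}; (8,4)→{4,9}. Safe: 7. Place at column 7.
Row 5: attacked by (1,6)→{2,6}; (2,3)→{3,6}; (3,7)→{5,7,9}; (4,2)→{1,2,3}; (6,5)→{4,5,6}; (7,1)→{1,3}; (8,4)→{1,4,7}. Safe: 8. Place at column 8.
Row 9: attacked by (1,6)→{6}; (2,3)→{3}; (3,7)→{1,7}; (4,2)→{2,7}; (5,8)→{4,8}; (6,5)→{2,5,8}; (7,1)→{1,3}; (8,4)→{3,4,5}. Safe: 9. Place at column 9.
Columns [6, 3, 7, 2, 8, 5, 1, 4, 9], r−c [-5, -1, -4, 2, -3, 1, 6, 4, 0], r+c [7, 5, 10, 6, 13, 11, 8, 12, 18] are all distinct, so no two queens attack.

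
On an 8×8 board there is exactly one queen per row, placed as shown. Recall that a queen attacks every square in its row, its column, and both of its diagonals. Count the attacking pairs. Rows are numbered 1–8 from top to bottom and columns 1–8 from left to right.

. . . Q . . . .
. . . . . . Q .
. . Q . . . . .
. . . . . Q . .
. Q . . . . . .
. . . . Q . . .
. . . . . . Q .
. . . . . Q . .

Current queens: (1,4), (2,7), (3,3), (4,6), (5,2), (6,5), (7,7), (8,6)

4

Same column: (2,7)–(7,7) (column 7); (4,6)–(8,6) (column 6).
Same diagonal: (3,3)–(7,7) (|3−7| = |3−7| = 4); (7,7)–(8,6) (|7−8| = |7−6| = 1).
Total attacking pairs: 4.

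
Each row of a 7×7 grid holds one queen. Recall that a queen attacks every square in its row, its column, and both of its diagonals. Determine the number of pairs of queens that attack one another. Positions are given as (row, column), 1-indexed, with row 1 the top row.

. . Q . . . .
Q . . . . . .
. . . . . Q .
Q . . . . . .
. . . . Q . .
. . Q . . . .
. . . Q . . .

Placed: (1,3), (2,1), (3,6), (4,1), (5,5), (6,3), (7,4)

6

Same column: (1,3)–(6,3) (column 3); (2,1)–(4,1) (column 1).
Same diagonal: (3,6)–(6,3) (|3−6| = |6−3| = 3); (4,1)–(6,3) (|4−6| = |1−3| = 2); (4,1)–(7,4) (|4−7| = |1−4| = 3); (6,3)–(7,4) (|6−7| = |3−4| = 1).
Total attacking pairs: 6.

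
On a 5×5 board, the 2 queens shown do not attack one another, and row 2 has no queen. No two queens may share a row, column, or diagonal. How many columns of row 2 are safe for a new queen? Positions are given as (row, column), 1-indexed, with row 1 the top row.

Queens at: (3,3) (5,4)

1

(3,3) attacks row 2 at column 3 and diagonals 2, 4.
(5,4) attacks row 2 at column 4 and diagonals 1.
Attacked columns: {1, 2, 3, 4}. Safe: {5}.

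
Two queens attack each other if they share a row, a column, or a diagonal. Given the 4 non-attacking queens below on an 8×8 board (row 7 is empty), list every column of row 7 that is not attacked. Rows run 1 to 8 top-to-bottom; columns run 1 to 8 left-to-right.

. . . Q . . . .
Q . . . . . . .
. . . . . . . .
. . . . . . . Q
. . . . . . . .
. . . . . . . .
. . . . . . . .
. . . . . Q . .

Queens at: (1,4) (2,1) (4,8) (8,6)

(1,4) attacks row 7 at column 4.
(2,1) attacks row 7 at column 1 and diagonals 6.
(4,8) attacks row 7 at column 8 and diagonals 5.
(8,6) attacks row 7 at column 6 and diagonals 5, 7.
Attacked columns: {1, 4, 5, 6, 7, 8}. Safe: {2, 3}.

columns 2, 3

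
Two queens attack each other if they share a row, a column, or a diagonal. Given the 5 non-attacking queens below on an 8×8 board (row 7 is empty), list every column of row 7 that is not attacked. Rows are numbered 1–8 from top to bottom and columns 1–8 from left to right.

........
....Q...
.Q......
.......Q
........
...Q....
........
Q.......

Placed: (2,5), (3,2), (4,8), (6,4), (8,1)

(2,5) attacks row 7 at column 5.
(3,2) attacks row 7 at column 2 and diagonals 6.
(4,8) attacks row 7 at column 8 and diagonals 5.
(6,4) attacks row 7 at column 4 and diagonals 3, 5.
(8,1) attacks row 7 at column 1 and diagonals 2.
Attacked columns: {1, 2, 3, 4, 5, 6, 8}. Safe: {7}.

columns 7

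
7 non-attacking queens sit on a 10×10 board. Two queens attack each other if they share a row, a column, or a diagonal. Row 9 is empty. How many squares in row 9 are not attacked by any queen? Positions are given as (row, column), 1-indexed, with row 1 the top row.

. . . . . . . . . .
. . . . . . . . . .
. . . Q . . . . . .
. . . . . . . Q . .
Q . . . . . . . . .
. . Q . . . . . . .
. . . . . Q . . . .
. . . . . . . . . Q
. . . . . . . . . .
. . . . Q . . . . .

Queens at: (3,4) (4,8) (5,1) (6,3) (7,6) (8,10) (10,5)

2

(3,4) attacks row 9 at column 4 and diagonals 10.
(4,8) attacks row 9 at column 8 and diagonals 3.
(5,1) attacks row 9 at column 1 and diagonals 5.
(6,3) attacks row 9 at column 3 and diagonals 6.
(7,6) attacks row 9 at column 6 and diagonals 4, 8.
(8,10) attacks row 9 at column 10 and diagonals 9.
(10,5) attacks row 9 at column 5 and diagonals 4, 6.
Attacked columns: {1, 3, 4, 5, 6, 8, 9, 10}. Safe: {2, 7}.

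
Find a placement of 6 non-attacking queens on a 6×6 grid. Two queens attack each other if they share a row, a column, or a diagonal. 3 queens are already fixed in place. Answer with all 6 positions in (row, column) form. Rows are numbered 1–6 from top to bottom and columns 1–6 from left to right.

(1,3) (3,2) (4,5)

(1,3) (2,6) (3,2) (4,5) (5,1) (6,4)

Row 2: attacked by (1,3)→{2,3,4}; (3,2)→{1,2,3}; (4,5)→{3,5}. Safe: 6. Place at column 6.
Row 5: attacked by (1,3)→{3}; (2,6)→{3,6}; (3,2)→{2,4}; (4,5)→{4,5,6}. Safe: 1. Place at column 1.
Row 6: attacked by (1,3)→{3}; (2,6)→{2,6}; (3,2)→{2,5}; (4,5)→{3,5}; (5,1)→{1,2}. Safe: 4. Place at column 4.
Columns [3, 6, 2, 5, 1, 4], r−c [-2, -4, 1, -1, 4, 2], r+c [4, 8, 5, 9, 6, 10] are all distinct, so no two queens attack.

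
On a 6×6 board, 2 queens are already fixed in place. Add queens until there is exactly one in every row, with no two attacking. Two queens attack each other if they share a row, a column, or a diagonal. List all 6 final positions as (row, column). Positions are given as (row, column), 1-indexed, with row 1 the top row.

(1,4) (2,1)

Row 3: attacked by (1,4)→{2,4,6}; (2,1)→{1,2}. Safe: 3, 5. Place at column 5.
Row 4: attacked by (1,4)→{1,4}; (2,1)→{1,3}; (3,5)→{4,5,6}. Safe: 2. Place at column 2.
Row 5: attacked by (1,4)→{4}; (2,1)→{1,4}; (3,5)→{3,5}; (4,2)→{1,2,3}. Safe: 6. Place at column 6.
Row 6: attacked by (1,4)→{4}; (2,1)→{1,5}; (3,5)→{2,5}; (4,2)→{2,4}; (5,6)→{5,6}. Safe: 3. Place at column 3.
Columns [4, 1, 5, 2, 6, 3], r−c [-3, 1, -2, 2, -1, 3], r+c [5, 3, 8, 6, 11, 9] are all distinct, so no two queens attack.

(1,4) (2,1) (3,5) (4,2) (5,6) (6,3)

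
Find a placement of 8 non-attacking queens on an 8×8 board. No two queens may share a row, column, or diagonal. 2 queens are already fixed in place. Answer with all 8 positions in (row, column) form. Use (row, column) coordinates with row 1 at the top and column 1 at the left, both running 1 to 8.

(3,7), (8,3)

Row 1: attacked by (3,7)→{5,7}; (8,3)→{3}. Safe: 1, 2, 4, 6, 8. Place at column 2.
Row 2: attacked by (1,2)→{1,2,3}; (3,7)→{6,7,8}; (8,3)→{3}. Safe: 4, 5. Place at column 5.
Row 4: attacked by (1,2)→{2,5}; (2,5)→{3,5,7}; (3,7)→{6,7,8}; (8,3)→{3,7}. Safe: 1, 4. Place at column 4.
Row 5: attacked by (1,2)→{2,6}; (2,5)→{2,5,8}; (3,7)→{5,7}; (4,4)→{3,4,5}; (8,3)→{3,6}. Safe: 1. Place at column 1.
Row 6: attacked by (1,2)→{2,7}; (2,5)→{1,5}; (3,7)→{4,7}; (4,4)→{2,4,6}; (5,1)→{1,2}; (8,3)→{1,3,5}. Safe: 8. Place at column 8.
Row 7: attacked by (1,2)→{2,8}; (2,5)→{5}; (3,7)→{3,7}; (4,4)→{1,4,7}; (5,1)→{1,3}; (6,8)→{7,8}; (8,3)→{2,3,4}. Safe: 6. Place at column 6.
Columns [2, 5, 7, 4, 1, 8, 6, 3], r−c [-1, -3, -4, 0, 4, -2, 1, 5], r+c [3, 7, 10, 8, 6, 14, 13, 11] are all distinct, so no two queens attack.

(1,2) (2,5) (3,7) (4,4) (5,1) (6,8) (7,6) (8,3)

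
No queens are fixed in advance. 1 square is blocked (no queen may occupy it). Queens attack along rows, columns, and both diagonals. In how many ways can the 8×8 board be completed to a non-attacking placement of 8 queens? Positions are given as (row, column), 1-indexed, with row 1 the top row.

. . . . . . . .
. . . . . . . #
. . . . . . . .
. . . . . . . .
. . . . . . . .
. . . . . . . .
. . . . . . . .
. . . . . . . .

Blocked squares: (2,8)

Branch on row 1: col 1 → 4; col 2 → 7; col 3 → 15; col 4 → 15; col 5 → 16; col 6 → 15; col 7 → 8; col 8 → 4.
Sum: 4 + 7 + 15 + 15 + 16 + 15 + 8 + 4 = 84.

84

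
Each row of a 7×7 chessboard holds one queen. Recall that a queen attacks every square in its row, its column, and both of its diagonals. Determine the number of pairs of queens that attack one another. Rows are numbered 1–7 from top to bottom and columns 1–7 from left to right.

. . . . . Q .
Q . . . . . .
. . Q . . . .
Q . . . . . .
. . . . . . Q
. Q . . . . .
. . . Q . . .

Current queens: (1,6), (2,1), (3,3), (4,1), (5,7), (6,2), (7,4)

Same column: (2,1)–(4,1) (column 1).
Same diagonal: (4,1)–(7,4) (|4−7| = |1−4| = 3).
Total attacking pairs: 2.

2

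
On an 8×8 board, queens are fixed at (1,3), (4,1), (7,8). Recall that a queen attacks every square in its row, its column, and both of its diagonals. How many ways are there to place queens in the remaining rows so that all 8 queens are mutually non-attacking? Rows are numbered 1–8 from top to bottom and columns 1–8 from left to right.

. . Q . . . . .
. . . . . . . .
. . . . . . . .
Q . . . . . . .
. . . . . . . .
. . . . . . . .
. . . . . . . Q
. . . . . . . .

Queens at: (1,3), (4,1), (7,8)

1

Branch on row 2: col 5 → 1; col 6 → 0; col 7 → 0.
Sum: 1 + 0 + 0 = 1.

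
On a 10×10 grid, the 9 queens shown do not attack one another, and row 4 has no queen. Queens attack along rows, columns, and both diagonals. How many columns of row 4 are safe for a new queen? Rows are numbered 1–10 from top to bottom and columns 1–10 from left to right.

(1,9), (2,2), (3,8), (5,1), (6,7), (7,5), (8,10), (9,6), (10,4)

1

(1,9) attacks row 4 at column 9 and diagonals 6.
(2,2) attacks row 4 at column 2 and diagonals 4.
(3,8) attacks row 4 at column 8 and diagonals 7, 9.
(5,1) attacks row 4 at column 1 and diagonals 2.
(6,7) attacks row 4 at column 7 and diagonals 5, 9.
(7,5) attacks row 4 at column 5 and diagonals 2, 8.
(8,10) attacks row 4 at column 10 and diagonals 6.
(9,6) attacks row 4 at column 6 and diagonals 1.
(10,4) attacks row 4 at column 4 and diagonals 10.
Attacked columns: {1, 2, 4, 5, 6, 7, 8, 9, 10}. Safe: {3}.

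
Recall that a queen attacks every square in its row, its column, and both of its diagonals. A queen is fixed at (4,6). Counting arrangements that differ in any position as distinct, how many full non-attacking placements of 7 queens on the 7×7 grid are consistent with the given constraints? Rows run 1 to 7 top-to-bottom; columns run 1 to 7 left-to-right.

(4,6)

Branch on row 1: col 1 → 1; col 2 → 0; col 4 → 2; col 5 → 2; col 7 → 1.
Sum: 1 + 0 + 2 + 2 + 1 = 6.

6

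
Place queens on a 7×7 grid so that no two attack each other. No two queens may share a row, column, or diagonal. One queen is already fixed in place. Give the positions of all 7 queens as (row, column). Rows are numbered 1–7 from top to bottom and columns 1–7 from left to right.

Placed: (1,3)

Row 2: attacked by (1,3)→{2,3,4}. Safe: 1, 5, 6, 7. Place at column 7.
Row 3: attacked by (1,3)→{1,3,5}; (2,7)→{6,7}. Safe: 2, 4. Place at column 2.
Row 4: attacked by (1,3)→{3,6}; (2,7)→{5,7}; (3,2)→{1,2,3}. Safe: 4. Place at column 4.
Row 5: attacked by (1,3)→{3,7}; (2,7)→{4,7}; (3,2)→{2,4}; (4,4)→{3,4,5}. Safe: 1, 6. Place at column 6.
Row 6: attacked by (1,3)→{3}; (2,7)→{3,7}; (3,2)→{2,5}; (4,4)→{2,4,6}; (5,6)→{5,6,7}. Safe: 1. Place at column 1.
Row 7: attacked by (1,3)→{3}; (2,7)→{2,7}; (3,2)→{2,6}; (4,4)→{1,4,7}; (5,6)→{4,6}; (6,1)→{1,2}. Safe: 5. Place at column 5.
Columns [3, 7, 2, 4, 6, 1, 5], r−c [-2, -5, 1, 0, -1, 5, 2], r+c [4, 9, 5, 8, 11, 7, 12] are all distinct, so no two queens attack.

(1,3) (2,7) (3,2) (4,4) (5,6) (6,1) (7,5)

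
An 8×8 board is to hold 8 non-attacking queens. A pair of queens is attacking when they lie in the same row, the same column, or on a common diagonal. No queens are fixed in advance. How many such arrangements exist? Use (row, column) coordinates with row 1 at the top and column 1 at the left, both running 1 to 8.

Branch on row 1: col 1 → 4; col 2 → 8; col 3 → 16; col 4 → 18; col 5 → 18; col 6 → 16; col 7 → 8; col 8 → 4.
Sum: 4 + 8 + 16 + 18 + 18 + 16 + 8 + 4 = 92.
(This is the classic 8-queens count.)

92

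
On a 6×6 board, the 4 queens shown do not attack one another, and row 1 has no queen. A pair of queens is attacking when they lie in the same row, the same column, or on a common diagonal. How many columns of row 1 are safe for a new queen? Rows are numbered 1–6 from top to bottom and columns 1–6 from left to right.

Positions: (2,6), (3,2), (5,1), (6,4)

1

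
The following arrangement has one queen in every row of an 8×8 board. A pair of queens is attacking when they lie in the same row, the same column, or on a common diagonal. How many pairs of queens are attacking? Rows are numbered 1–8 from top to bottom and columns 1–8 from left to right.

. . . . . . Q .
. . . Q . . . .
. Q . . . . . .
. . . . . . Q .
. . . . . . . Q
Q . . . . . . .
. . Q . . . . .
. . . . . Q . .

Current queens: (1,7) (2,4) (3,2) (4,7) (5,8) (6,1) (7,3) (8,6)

2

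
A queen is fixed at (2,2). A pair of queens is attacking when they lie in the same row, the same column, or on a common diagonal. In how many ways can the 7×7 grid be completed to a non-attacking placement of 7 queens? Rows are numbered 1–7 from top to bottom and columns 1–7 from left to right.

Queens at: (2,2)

4

Branch on row 1: col 4 → 1; col 5 → 1; col 6 → 1; col 7 → 1.
Sum: 1 + 1 + 1 + 1 = 4.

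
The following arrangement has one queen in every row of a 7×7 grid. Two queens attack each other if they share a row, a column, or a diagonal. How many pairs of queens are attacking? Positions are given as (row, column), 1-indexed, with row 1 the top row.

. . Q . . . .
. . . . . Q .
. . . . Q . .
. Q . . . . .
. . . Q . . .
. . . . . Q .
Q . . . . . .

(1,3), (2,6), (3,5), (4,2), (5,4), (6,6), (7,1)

5

Same column: (2,6)–(6,6) (column 6).
Same diagonal: (1,3)–(3,5) (|1−3| = |3−5| = 2); (2,6)–(3,5) (|2−3| = |6−5| = 1); (2,6)–(7,1) (|2−7| = |6−1| = 5); (3,5)–(7,1) (|3−7| = |5−1| = 4).
Total attacking pairs: 5.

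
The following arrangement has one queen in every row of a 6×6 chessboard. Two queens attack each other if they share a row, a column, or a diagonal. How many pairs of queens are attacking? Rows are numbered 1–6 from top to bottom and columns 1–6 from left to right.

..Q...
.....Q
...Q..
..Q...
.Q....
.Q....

Same column: (1,3)–(4,3) (column 3); (5,2)–(6,2) (column 2).
Same diagonal: (2,6)–(6,2) (|2−6| = |6−2| = 4); (3,4)–(4,3) (|3−4| = |4−3| = 1); (3,4)–(5,2) (|3−5| = |4−2| = 2); (4,3)–(5,2) (|4−5| = |3−2| = 1).
Total attacking pairs: 6.

6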